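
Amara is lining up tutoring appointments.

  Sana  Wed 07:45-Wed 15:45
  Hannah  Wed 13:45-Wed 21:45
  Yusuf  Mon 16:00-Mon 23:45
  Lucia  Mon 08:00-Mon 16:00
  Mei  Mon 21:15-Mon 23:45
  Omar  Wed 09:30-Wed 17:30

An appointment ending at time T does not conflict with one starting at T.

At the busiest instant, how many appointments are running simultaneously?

3

Sort all start/end points and keep a running count:
Mon 08:00 start Lucia → 1
Mon 16:00 end Lucia → 0
Mon 16:00 start Yusuf → 1
Mon 21:15 start Mei → 2
Mon 23:45 end Mei → 1
Mon 23:45 end Yusuf → 0
Wed 07:45 start Sana → 1
Wed 09:30 start Omar → 2
Wed 13:45 start Hannah → 3
Wed 15:45 end Sana → 2
Wed 17:30 end Omar → 1
Wed 21:45 end Hannah → 0
Peak is 3, at Wed 13:45 (Hannah, Omar, Sana).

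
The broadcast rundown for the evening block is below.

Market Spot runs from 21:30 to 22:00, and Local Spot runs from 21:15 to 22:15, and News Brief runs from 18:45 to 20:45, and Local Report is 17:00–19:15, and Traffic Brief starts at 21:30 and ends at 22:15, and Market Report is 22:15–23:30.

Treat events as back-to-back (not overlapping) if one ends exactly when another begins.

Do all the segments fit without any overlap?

No

Sorted by start: Local Report, News Brief, Local Spot, Traffic Brief, Market Spot, Market Report.
News Brief starts before Local Report ends → Local Report and News Brief overlap.
That's a conflict, so the schedule is not conflict-free.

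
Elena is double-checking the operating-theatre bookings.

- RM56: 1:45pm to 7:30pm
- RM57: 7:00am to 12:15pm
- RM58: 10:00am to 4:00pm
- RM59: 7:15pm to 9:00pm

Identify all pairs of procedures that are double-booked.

Sorted by start: RM57, RM58, RM56, RM59.
RM58 starts before RM57 ends → RM57 and RM58 overlap.
RM56 starts after RM57 ends, so nothing later overlaps RM57 either.
RM56 starts before RM58 ends → RM58 and RM56 overlap.
RM59 starts after RM58 ends.
RM59 starts before RM56 ends → RM56 and RM59 overlap.

RM56 & RM58, RM56 & RM59, RM57 & RM58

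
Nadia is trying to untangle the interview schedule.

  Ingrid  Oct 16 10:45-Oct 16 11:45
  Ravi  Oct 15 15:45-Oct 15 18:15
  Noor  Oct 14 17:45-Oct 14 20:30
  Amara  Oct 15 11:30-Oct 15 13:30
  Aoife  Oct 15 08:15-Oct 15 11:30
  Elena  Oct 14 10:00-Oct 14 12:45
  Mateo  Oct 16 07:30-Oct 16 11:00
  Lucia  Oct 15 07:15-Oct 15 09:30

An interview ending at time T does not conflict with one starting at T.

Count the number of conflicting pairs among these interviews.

2

Sorted by start: Elena, Noor, Lucia, Aoife, Amara, Ravi, Mateo, Ingrid.
Noor starts after Elena ends, so nothing later overlaps Elena either.
Lucia starts after Noor ends, so nothing later overlaps Noor either.
Aoife starts before Lucia ends → Lucia and Aoife overlap.
Amara starts after Lucia ends, so nothing later overlaps Lucia either.
Amara starts exactly when Aoife ends (back-to-back, no overlap), so nothing later overlaps Aoife either.
Ravi starts after Amara ends, so nothing later overlaps Amara either.
Mateo starts after Ravi ends, so nothing later overlaps Ravi either.
Ingrid starts before Mateo ends → Mateo and Ingrid overlap.
Overlapping pairs: Aoife & Lucia, Ingrid & Mateo — 2 in total.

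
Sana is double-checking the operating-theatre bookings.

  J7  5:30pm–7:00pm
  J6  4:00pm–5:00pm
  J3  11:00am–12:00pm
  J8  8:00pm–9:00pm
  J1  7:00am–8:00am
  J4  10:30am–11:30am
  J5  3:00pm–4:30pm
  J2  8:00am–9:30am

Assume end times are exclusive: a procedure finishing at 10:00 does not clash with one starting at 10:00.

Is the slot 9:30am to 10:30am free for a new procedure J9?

Yes — the slot is free

J1: ends 8:00am at or before J9 starts 9:30am → clear.
J2: ends 9:30am at or before J9 starts 9:30am → clear.
J4: starts 10:30am at or after J9 ends 10:30am → clear.
J3: starts 11:00am at or after J9 ends 10:30am → clear.
J5: starts 3:00pm at or after J9 ends 10:30am → clear.
J6: starts 4:00pm at or after J9 ends 10:30am → clear.
J7: starts 5:30pm at or after J9 ends 10:30am → clear.
J8: starts 8:00pm at or after J9 ends 10:30am → clear.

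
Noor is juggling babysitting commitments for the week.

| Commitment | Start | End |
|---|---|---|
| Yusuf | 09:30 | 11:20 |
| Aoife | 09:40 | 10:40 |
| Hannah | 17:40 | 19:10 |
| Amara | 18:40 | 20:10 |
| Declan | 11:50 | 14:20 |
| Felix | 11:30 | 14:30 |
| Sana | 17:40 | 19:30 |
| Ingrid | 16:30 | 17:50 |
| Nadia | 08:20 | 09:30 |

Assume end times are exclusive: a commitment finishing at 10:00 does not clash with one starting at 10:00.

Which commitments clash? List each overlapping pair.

Amara & Hannah, Amara & Sana, Aoife & Yusuf, Declan & Felix, Hannah & Ingrid, Hannah & Sana, Ingrid & Sana

Sorted by start: Nadia, Yusuf, Aoife, Felix, Declan, Ingrid, Sana, Hannah, Amara.
Yusuf starts exactly when Nadia ends (back-to-back, no overlap); Nadia is clear from here.
Aoife starts before Yusuf ends → Yusuf and Aoife overlap.
Felix starts after Yusuf ends; Yusuf is clear from here.
Felix starts after Aoife ends; Aoife is clear from here.
Declan starts before Felix ends → Felix and Declan overlap.
Ingrid starts after Felix ends; Felix is clear from here.
Ingrid starts after Declan ends; Declan is clear from here.
Sana starts before Ingrid ends → Ingrid and Sana overlap.
Hannah starts before Ingrid ends → Ingrid and Hannah overlap.
Amara starts after Ingrid ends.
Hannah starts before Sana ends → Sana and Hannah overlap.
Amara starts before Sana ends → Sana and Amara overlap.
Amara starts before Hannah ends → Hannah and Amara overlap.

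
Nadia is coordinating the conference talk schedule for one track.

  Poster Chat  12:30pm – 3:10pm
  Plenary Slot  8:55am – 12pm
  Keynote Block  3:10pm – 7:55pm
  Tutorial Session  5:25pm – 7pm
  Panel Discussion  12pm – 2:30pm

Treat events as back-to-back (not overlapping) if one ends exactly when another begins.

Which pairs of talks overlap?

Two intervals overlap when each starts before the other ends.
Sorted by start: Plenary Slot, Panel Discussion, Poster Chat, Keynote Block, Tutorial Session.
Panel Discussion starts exactly when Plenary Slot ends (back-to-back, no overlap) — done with Plenary Slot.
Poster Chat starts before Panel Discussion ends → Panel Discussion and Poster Chat overlap.
Keynote Block starts after Panel Discussion ends — done with Panel Discussion.
Keynote Block starts exactly when Poster Chat ends (back-to-back, no overlap) — done with Poster Chat.
Tutorial Session starts before Keynote Block ends → Keynote Block and Tutorial Session overlap.

Keynote Block & Tutorial Session, Panel Discussion & Poster Chat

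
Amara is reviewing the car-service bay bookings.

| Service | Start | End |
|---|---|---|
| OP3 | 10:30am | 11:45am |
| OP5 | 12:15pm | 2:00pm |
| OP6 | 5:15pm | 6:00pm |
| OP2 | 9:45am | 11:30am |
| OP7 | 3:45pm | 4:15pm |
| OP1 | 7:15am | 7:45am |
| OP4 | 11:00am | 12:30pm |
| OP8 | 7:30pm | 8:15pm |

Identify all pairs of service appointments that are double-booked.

OP2 & OP3, OP2 & OP4, OP3 & OP4, OP4 & OP5

Check each pair: they overlap iff neither finishes before the other starts.
Sorted by start: OP1, OP2, OP3, OP4, OP5, OP7, OP6, OP8.
OP2 starts after OP1 ends, so nothing later overlaps OP1 either.
OP3 starts before OP2 ends → OP2 and OP3 overlap.
OP4 starts before OP2 ends → OP2 and OP4 overlap.
OP5 starts after OP2 ends, so nothing later overlaps OP2 either.
OP4 starts before OP3 ends → OP3 and OP4 overlap.
OP5 starts after OP3 ends, so nothing later overlaps OP3 either.
OP5 starts before OP4 ends → OP4 and OP5 overlap.
OP7 starts after OP4 ends, so nothing later overlaps OP4 either.
OP7 starts after OP5 ends, so nothing later overlaps OP5 either.
OP6 starts after OP7 ends, so nothing later overlaps OP7 either.
OP8 starts after OP6 ends.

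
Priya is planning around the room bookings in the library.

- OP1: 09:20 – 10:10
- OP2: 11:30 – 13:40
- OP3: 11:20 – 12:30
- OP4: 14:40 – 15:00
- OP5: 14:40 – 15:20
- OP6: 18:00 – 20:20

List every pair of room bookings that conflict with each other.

Sorted by start: OP1, OP3, OP2, OP4, OP5, OP6.
OP3 starts after OP1 ends, so OP1 has no further overlaps.
OP2 starts before OP3 ends → OP3 and OP2 overlap.
OP4 starts after OP3 ends, so OP3 has no further overlaps.
OP4 starts after OP2 ends, so OP2 has no further overlaps.
OP5 starts before OP4 ends → OP4 and OP5 overlap.
OP6 starts after OP4 ends.
OP6 starts after OP5 ends.

OP2 & OP3, OP4 & OP5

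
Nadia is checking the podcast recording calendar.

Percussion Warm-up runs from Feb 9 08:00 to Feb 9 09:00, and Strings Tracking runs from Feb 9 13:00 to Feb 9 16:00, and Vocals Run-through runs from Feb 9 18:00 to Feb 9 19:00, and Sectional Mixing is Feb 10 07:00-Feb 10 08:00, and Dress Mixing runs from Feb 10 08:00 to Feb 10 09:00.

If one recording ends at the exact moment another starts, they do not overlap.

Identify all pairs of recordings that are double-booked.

no conflicts

Two intervals overlap when each starts before the other ends.
Sorted by start: Percussion Warm-up, Strings Tracking, Vocals Run-through, Sectional Mixing, Dress Mixing.
Strings Tracking starts after Percussion Warm-up ends — done with Percussion Warm-up.
Vocals Run-through starts after Strings Tracking ends — done with Strings Tracking.
Sectional Mixing starts after Vocals Run-through ends — done with Vocals Run-through.
Dress Mixing starts exactly when Sectional Mixing ends (back-to-back, no overlap).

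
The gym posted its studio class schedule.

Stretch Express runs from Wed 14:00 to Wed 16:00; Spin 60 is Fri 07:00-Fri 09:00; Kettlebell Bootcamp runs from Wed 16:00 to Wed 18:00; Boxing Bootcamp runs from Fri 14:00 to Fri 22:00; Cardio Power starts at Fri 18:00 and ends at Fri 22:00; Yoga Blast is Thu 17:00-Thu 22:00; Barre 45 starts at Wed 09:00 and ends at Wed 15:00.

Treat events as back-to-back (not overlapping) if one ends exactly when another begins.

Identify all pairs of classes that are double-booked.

Check each pair: they overlap iff neither finishes before the other starts.
Sorted by start: Barre 45, Stretch Express, Kettlebell Bootcamp, Yoga Blast, Spin 60, Boxing Bootcamp, Cardio Power.
Stretch Express starts before Barre 45 ends → Barre 45 and Stretch Express overlap.
Kettlebell Bootcamp starts after Barre 45 ends; Barre 45 is clear from here.
Kettlebell Bootcamp starts exactly when Stretch Express ends (back-to-back, no overlap); Stretch Express is clear from here.
Yoga Blast starts after Kettlebell Bootcamp ends; Kettlebell Bootcamp is clear from here.
Spin 60 starts after Yoga Blast ends; Yoga Blast is clear from here.
Boxing Bootcamp starts after Spin 60 ends; Spin 60 is clear from here.
Cardio Power starts before Boxing Bootcamp ends → Boxing Bootcamp and Cardio Power overlap.

Barre 45 & Stretch Express, Boxing Bootcamp & Cardio Power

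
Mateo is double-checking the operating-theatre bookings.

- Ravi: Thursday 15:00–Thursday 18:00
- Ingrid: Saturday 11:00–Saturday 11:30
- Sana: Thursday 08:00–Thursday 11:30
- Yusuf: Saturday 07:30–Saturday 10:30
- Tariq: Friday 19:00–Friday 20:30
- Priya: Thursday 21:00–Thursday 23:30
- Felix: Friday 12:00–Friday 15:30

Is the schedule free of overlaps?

Yes

Sorted by start: Sana, Ravi, Priya, Felix, Tariq, Yusuf, Ingrid.
Ravi starts after Sana ends, so Sana has no further overlaps.
Priya starts after Ravi ends, so Ravi has no further overlaps.
Felix starts after Priya ends, so Priya has no further overlaps.
Tariq starts after Felix ends, so Felix has no further overlaps.
Yusuf starts after Tariq ends, so Tariq has no further overlaps.
Ingrid starts after Yusuf ends.
Every pair is clear; the schedule has no overlaps.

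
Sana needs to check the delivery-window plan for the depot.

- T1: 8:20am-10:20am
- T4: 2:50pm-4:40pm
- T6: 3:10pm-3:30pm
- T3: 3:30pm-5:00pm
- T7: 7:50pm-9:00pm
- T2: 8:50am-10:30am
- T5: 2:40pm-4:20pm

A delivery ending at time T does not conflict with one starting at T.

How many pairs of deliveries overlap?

Sorted by start: T1, T2, T5, T4, T6, T3, T7.
T2 starts before T1 ends → T1 and T2 overlap.
T5 starts after T1 ends, so nothing later overlaps T1 either.
T5 starts after T2 ends, so nothing later overlaps T2 either.
T4 starts before T5 ends → T5 and T4 overlap.
T6 starts before T5 ends → T5 and T6 overlap.
T3 starts before T5 ends → T5 and T3 overlap.
T7 starts after T5 ends.
T6 starts before T4 ends → T4 and T6 overlap.
T3 starts before T4 ends → T4 and T3 overlap.
T7 starts after T4 ends.
T3 starts exactly when T6 ends (back-to-back, no overlap), so nothing later overlaps T6 either.
T7 starts after T3 ends.
Overlapping pairs: T1 & T2, T3 & T4, T3 & T5, T4 & T5, T4 & T6, T5 & T6 — 6 in total.

6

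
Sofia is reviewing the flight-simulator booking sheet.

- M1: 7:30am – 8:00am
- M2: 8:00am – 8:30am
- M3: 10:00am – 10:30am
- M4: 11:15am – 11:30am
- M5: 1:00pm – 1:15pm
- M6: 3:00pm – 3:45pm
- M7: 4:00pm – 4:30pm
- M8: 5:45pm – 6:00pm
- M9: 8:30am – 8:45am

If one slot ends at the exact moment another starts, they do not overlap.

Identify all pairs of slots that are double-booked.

Check each pair: they overlap iff neither finishes before the other starts.
Sorted by start: M1, M2, M9, M3, M4, M5, M6, M7, M8.
M2 starts exactly when M1 ends (back-to-back, no overlap) — done with M1.
M9 starts exactly when M2 ends (back-to-back, no overlap) — done with M2.
M3 starts after M9 ends — done with M9.
M4 starts after M3 ends — done with M3.
M5 starts after M4 ends — done with M4.
M6 starts after M5 ends — done with M5.
M7 starts after M6 ends — done with M6.
M8 starts after M7 ends.

no conflicts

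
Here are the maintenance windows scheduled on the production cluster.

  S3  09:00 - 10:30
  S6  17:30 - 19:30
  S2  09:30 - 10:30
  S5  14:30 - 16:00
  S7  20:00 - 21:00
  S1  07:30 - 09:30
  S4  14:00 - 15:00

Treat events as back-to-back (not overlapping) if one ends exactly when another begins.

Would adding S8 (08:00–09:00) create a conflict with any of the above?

S1: starts 07:30 before S8 ends 09:00, and ends 09:30 after S8 starts 08:00 → overlap.
S3: starts 09:00 at or after S8 ends 09:00 → clear.
S2: starts 09:30 at or after S8 ends 09:00 → clear.
S4: starts 14:00 at or after S8 ends 09:00 → clear.
S5: starts 14:30 at or after S8 ends 09:00 → clear.
S6: starts 17:30 at or after S8 ends 09:00 → clear.
S7: starts 20:00 at or after S8 ends 09:00 → clear.
S8 overlaps S1.

Yes — it overlaps S1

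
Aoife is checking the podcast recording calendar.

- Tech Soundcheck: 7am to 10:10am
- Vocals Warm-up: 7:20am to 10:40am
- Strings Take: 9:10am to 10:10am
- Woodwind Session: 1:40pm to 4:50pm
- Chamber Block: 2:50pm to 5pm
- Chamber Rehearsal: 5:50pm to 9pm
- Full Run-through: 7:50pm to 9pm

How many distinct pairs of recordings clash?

Sorted by start: Tech Soundcheck, Vocals Warm-up, Strings Take, Woodwind Session, Chamber Block, Chamber Rehearsal, Full Run-through.
Vocals Warm-up starts before Tech Soundcheck ends → Tech Soundcheck and Vocals Warm-up overlap.
Strings Take starts before Tech Soundcheck ends → Tech Soundcheck and Strings Take overlap.
Woodwind Session starts after Tech Soundcheck ends, so nothing later overlaps Tech Soundcheck either.
Strings Take starts before Vocals Warm-up ends → Vocals Warm-up and Strings Take overlap.
Woodwind Session starts after Vocals Warm-up ends, so nothing later overlaps Vocals Warm-up either.
Woodwind Session starts after Strings Take ends, so nothing later overlaps Strings Take either.
Chamber Block starts before Woodwind Session ends → Woodwind Session and Chamber Block overlap.
Chamber Rehearsal starts after Woodwind Session ends, so nothing later overlaps Woodwind Session either.
Chamber Rehearsal starts after Chamber Block ends, so nothing later overlaps Chamber Block either.
Full Run-through starts before Chamber Rehearsal ends → Chamber Rehearsal and Full Run-through overlap.
Overlapping pairs: Chamber Block & Woodwind Session, Chamber Rehearsal & Full Run-through, Strings Take & Tech Soundcheck, Strings Take & Vocals Warm-up, Tech Soundcheck & Vocals Warm-up — 5 in total.

5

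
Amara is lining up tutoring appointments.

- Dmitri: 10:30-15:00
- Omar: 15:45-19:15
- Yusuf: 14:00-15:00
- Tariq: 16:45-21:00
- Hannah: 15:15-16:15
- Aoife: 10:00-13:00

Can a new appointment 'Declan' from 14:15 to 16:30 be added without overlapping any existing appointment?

Aoife: ends 13:00 at or before Declan starts 14:15 → clear.
Dmitri: starts 10:30 before Declan ends 16:30, and ends 15:00 after Declan starts 14:15 → overlap.
Yusuf: starts 14:00 before Declan ends 16:30, and ends 15:00 after Declan starts 14:15 → overlap.
Hannah: starts 15:15 before Declan ends 16:30, and ends 16:15 after Declan starts 14:15 → overlap.
Omar: starts 15:45 before Declan ends 16:30, and ends 19:15 after Declan starts 14:15 → overlap.
Tariq: starts 16:45 at or after Declan ends 16:30 → clear.
Declan overlaps Dmitri, Yusuf, Hannah, Omar.

No — it overlaps Dmitri, Hannah, Omar, Yusuf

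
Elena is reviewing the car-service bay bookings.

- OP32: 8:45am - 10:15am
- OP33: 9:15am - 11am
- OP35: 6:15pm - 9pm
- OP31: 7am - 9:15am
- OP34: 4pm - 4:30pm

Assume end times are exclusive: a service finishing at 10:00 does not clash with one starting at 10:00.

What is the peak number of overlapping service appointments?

Sweep the timeline, counting +1 at each start and −1 at each end (ends before starts at a tie):
7am start OP31 → 1
8:45am start OP32 → 2
9:15am end OP31 → 1
9:15am start OP33 → 2
10:15am end OP32 → 1
11am end OP33 → 0
4pm start OP34 → 1
4:30pm end OP34 → 0
6:15pm start OP35 → 1
9pm end OP35 → 0
Peak is 2, at 8:45am (OP31, OP32).

2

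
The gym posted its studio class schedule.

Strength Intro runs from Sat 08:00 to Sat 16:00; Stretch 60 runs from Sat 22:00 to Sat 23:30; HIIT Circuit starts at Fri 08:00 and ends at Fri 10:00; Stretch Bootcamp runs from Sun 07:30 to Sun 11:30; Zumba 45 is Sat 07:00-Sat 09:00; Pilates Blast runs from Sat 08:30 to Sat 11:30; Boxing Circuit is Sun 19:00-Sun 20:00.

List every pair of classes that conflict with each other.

Sorted by start: HIIT Circuit, Zumba 45, Strength Intro, Pilates Blast, Stretch 60, Stretch Bootcamp, Boxing Circuit.
Zumba 45 starts after HIIT Circuit ends; HIIT Circuit is clear from here.
Strength Intro starts before Zumba 45 ends → Zumba 45 and Strength Intro overlap.
Pilates Blast starts before Zumba 45 ends → Zumba 45 and Pilates Blast overlap.
Stretch 60 starts after Zumba 45 ends; Zumba 45 is clear from here.
Pilates Blast starts before Strength Intro ends → Strength Intro and Pilates Blast overlap.
Stretch 60 starts after Strength Intro ends; Strength Intro is clear from here.
Stretch 60 starts after Pilates Blast ends; Pilates Blast is clear from here.
Stretch Bootcamp starts after Stretch 60 ends; Stretch 60 is clear from here.
Boxing Circuit starts after Stretch Bootcamp ends.

Pilates Blast & Strength Intro, Pilates Blast & Zumba 45, Strength Intro & Zumba 45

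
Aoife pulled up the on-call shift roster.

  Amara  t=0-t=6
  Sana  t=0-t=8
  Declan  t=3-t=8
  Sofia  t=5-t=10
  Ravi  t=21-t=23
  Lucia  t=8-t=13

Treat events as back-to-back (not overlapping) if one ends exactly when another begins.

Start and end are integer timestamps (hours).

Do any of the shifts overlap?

Yes

Sorted by start: Amara, Sana, Declan, Sofia, Lucia, Ravi.
Sana starts before Amara ends → Amara and Sana overlap.
That's a conflict, so the schedule is not conflict-free.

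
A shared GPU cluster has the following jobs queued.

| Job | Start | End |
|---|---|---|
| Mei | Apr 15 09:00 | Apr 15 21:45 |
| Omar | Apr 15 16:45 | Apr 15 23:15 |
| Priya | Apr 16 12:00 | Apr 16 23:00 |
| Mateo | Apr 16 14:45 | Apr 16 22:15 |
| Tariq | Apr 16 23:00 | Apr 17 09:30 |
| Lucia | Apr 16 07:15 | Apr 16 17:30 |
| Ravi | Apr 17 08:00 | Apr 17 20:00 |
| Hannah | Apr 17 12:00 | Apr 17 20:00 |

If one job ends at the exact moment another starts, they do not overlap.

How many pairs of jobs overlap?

6

Sorted by start: Mei, Omar, Lucia, Priya, Mateo, Tariq, Ravi, Hannah.
Omar starts before Mei ends → Mei and Omar overlap.
Lucia starts after Mei ends, so Mei has no further overlaps.
Lucia starts after Omar ends, so Omar has no further overlaps.
Priya starts before Lucia ends → Lucia and Priya overlap.
Mateo starts before Lucia ends → Lucia and Mateo overlap.
Tariq starts after Lucia ends, so Lucia has no further overlaps.
Mateo starts before Priya ends → Priya and Mateo overlap.
Tariq starts exactly when Priya ends (back-to-back, no overlap), so Priya has no further overlaps.
Tariq starts after Mateo ends, so Mateo has no further overlaps.
Ravi starts before Tariq ends → Tariq and Ravi overlap.
Hannah starts after Tariq ends.
Hannah starts before Ravi ends → Ravi and Hannah overlap.
Overlapping pairs: Hannah & Ravi, Lucia & Mateo, Lucia & Priya, Mateo & Priya, Mei & Omar, Ravi & Tariq — 6 in total.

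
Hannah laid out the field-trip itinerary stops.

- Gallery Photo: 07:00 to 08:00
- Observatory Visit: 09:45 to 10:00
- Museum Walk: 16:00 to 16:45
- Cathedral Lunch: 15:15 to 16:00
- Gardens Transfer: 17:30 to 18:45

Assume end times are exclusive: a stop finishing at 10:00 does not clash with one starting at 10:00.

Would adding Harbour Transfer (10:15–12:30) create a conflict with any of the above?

No — it doesn't clash with anything

Gallery Photo: ends 08:00 at or before Harbour Transfer starts 10:15 → clear.
Observatory Visit: ends 10:00 at or before Harbour Transfer starts 10:15 → clear.
Cathedral Lunch: starts 15:15 at or after Harbour Transfer ends 12:30 → clear.
Museum Walk: starts 16:00 at or after Harbour Transfer ends 12:30 → clear.
Gardens Transfer: starts 17:30 at or after Harbour Transfer ends 12:30 → clear.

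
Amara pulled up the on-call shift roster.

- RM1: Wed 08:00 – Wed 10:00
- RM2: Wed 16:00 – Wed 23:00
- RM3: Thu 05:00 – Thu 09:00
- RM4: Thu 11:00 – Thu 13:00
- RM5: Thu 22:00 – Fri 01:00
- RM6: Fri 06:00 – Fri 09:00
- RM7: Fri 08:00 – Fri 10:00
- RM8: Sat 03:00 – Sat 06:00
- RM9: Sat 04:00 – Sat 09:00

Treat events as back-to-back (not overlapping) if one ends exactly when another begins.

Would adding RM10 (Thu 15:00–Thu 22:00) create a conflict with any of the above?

RM1: ends Wed 10:00 at or before RM10 starts Thu 15:00 → clear.
RM2: ends Wed 23:00 at or before RM10 starts Thu 15:00 → clear.
RM3: ends Thu 09:00 at or before RM10 starts Thu 15:00 → clear.
RM4: ends Thu 13:00 at or before RM10 starts Thu 15:00 → clear.
RM5: starts Thu 22:00 at or after RM10 ends Thu 22:00 → clear.
RM6: starts Fri 06:00 at or after RM10 ends Thu 22:00 → clear.
RM7: starts Fri 08:00 at or after RM10 ends Thu 22:00 → clear.
RM8: starts Sat 03:00 at or after RM10 ends Thu 22:00 → clear.
RM9: starts Sat 04:00 at or after RM10 ends Thu 22:00 → clear.

No — it doesn't clash with anything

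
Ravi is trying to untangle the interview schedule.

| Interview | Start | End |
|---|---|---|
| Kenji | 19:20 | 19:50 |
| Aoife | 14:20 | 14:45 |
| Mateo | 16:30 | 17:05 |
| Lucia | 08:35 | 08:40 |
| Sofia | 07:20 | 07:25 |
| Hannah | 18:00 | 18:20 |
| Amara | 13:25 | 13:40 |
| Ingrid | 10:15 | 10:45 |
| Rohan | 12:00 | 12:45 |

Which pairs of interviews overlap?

Check each pair: they overlap iff neither finishes before the other starts.
Sorted by start: Sofia, Lucia, Ingrid, Rohan, Amara, Aoife, Mateo, Hannah, Kenji.
Lucia starts after Sofia ends, so Sofia has no further overlaps.
Ingrid starts after Lucia ends, so Lucia has no further overlaps.
Rohan starts after Ingrid ends, so Ingrid has no further overlaps.
Amara starts after Rohan ends, so Rohan has no further overlaps.
Aoife starts after Amara ends, so Amara has no further overlaps.
Mateo starts after Aoife ends, so Aoife has no further overlaps.
Hannah starts after Mateo ends, so Mateo has no further overlaps.
Kenji starts after Hannah ends.

no conflicts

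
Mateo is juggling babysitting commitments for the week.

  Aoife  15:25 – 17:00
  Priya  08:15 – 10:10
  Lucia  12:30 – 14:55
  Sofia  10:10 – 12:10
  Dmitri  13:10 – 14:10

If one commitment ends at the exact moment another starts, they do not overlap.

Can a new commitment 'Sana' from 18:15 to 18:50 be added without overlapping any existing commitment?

Priya: ends 10:10 at or before Sana starts 18:15 → clear.
Sofia: ends 12:10 at or before Sana starts 18:15 → clear.
Lucia: ends 14:55 at or before Sana starts 18:15 → clear.
Dmitri: ends 14:10 at or before Sana starts 18:15 → clear.
Aoife: ends 17:00 at or before Sana starts 18:15 → clear.

Yes — the slot is free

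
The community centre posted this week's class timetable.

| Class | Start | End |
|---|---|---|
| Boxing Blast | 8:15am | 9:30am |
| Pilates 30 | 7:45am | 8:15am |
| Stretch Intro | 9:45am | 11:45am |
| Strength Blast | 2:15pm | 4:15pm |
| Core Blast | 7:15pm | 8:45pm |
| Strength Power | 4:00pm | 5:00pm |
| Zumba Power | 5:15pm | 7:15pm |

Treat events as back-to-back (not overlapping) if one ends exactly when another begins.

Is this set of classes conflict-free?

Sorted by start: Pilates 30, Boxing Blast, Stretch Intro, Strength Blast, Strength Power, Zumba Power, Core Blast.
Boxing Blast starts exactly when Pilates 30 ends (back-to-back, no overlap), so nothing later overlaps Pilates 30 either.
Stretch Intro starts after Boxing Blast ends, so nothing later overlaps Boxing Blast either.
Strength Blast starts after Stretch Intro ends, so nothing later overlaps Stretch Intro either.
Strength Power starts before Strength Blast ends → Strength Blast and Strength Power overlap.
That's a conflict, so the schedule is not conflict-free.

No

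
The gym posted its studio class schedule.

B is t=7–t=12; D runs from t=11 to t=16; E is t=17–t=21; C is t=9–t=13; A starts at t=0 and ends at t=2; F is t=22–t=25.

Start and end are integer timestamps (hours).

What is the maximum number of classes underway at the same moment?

3

Walk through starts and ends in time order (an end at T is processed before a start at T):
t=0 start A → 1
t=2 end A → 0
t=7 start B → 1
t=9 start C → 2
t=11 start D → 3
t=12 end B → 2
t=13 end C → 1
t=16 end D → 0
t=17 start E → 1
t=21 end E → 0
t=22 start F → 1
t=25 end F → 0
Peak is 3, at t=11 (B, C, D).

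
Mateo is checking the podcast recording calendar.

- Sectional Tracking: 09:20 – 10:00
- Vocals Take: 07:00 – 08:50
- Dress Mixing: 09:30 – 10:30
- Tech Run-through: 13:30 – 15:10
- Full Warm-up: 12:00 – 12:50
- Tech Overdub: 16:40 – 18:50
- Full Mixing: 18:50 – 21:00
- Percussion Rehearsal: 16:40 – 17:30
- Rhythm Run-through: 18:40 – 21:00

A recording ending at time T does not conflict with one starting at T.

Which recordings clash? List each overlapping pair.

Dress Mixing & Sectional Tracking, Full Mixing & Rhythm Run-through, Percussion Rehearsal & Tech Overdub, Rhythm Run-through & Tech Overdub

Sorted by start: Vocals Take, Sectional Tracking, Dress Mixing, Full Warm-up, Tech Run-through, Tech Overdub, Percussion Rehearsal, Rhythm Run-through, Full Mixing.
Sectional Tracking starts after Vocals Take ends, so nothing later overlaps Vocals Take either.
Dress Mixing starts before Sectional Tracking ends → Sectional Tracking and Dress Mixing overlap.
Full Warm-up starts after Sectional Tracking ends, so nothing later overlaps Sectional Tracking either.
Full Warm-up starts after Dress Mixing ends, so nothing later overlaps Dress Mixing either.
Tech Run-through starts after Full Warm-up ends, so nothing later overlaps Full Warm-up either.
Tech Overdub starts after Tech Run-through ends, so nothing later overlaps Tech Run-through either.
Percussion Rehearsal starts before Tech Overdub ends → Tech Overdub and Percussion Rehearsal overlap.
Rhythm Run-through starts before Tech Overdub ends → Tech Overdub and Rhythm Run-through overlap.
Full Mixing starts exactly when Tech Overdub ends (back-to-back, no overlap).
Rhythm Run-through starts after Percussion Rehearsal ends, so nothing later overlaps Percussion Rehearsal either.
Full Mixing starts before Rhythm Run-through ends → Rhythm Run-through and Full Mixing overlap.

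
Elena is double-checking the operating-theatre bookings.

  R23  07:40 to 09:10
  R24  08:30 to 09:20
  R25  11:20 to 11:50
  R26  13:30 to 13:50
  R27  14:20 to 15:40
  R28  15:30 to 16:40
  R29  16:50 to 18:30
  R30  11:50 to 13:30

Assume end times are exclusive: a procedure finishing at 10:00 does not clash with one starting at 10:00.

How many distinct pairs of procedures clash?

2

Sorted by start: R23, R24, R25, R30, R26, R27, R28, R29.
R24 starts before R23 ends → R23 and R24 overlap.
R25 starts after R23 ends, so R23 has no further overlaps.
R25 starts after R24 ends, so R24 has no further overlaps.
R30 starts exactly when R25 ends (back-to-back, no overlap), so R25 has no further overlaps.
R26 starts exactly when R30 ends (back-to-back, no overlap), so R30 has no further overlaps.
R27 starts after R26 ends, so R26 has no further overlaps.
R28 starts before R27 ends → R27 and R28 overlap.
R29 starts after R27 ends.
R29 starts after R28 ends.
Overlapping pairs: R23 & R24, R27 & R28 — 2 in total.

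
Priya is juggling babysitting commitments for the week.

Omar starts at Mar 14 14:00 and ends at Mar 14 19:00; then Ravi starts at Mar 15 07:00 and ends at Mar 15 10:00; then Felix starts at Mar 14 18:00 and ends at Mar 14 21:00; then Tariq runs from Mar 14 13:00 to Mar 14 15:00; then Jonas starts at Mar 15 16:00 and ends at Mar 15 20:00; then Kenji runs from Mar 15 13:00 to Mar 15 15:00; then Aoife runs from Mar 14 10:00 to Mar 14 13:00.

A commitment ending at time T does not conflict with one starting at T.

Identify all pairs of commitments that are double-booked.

Felix & Omar, Omar & Tariq

Sorted by start: Aoife, Tariq, Omar, Felix, Ravi, Kenji, Jonas.
Tariq starts exactly when Aoife ends (back-to-back, no overlap), so Aoife has no further overlaps.
Omar starts before Tariq ends → Tariq and Omar overlap.
Felix starts after Tariq ends, so Tariq has no further overlaps.
Felix starts before Omar ends → Omar and Felix overlap.
Ravi starts after Omar ends, so Omar has no further overlaps.
Ravi starts after Felix ends, so Felix has no further overlaps.
Kenji starts after Ravi ends, so Ravi has no further overlaps.
Jonas starts after Kenji ends.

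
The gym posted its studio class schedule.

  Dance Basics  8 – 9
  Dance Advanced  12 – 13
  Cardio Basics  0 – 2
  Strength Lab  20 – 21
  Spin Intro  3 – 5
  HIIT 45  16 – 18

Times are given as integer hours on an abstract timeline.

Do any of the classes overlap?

Sorted by start: Cardio Basics, Spin Intro, Dance Basics, Dance Advanced, HIIT 45, Strength Lab.
Spin Intro starts after Cardio Basics ends; Cardio Basics is clear from here.
Dance Basics starts after Spin Intro ends; Spin Intro is clear from here.
Dance Advanced starts after Dance Basics ends; Dance Basics is clear from here.
HIIT 45 starts after Dance Advanced ends; Dance Advanced is clear from here.
Strength Lab starts after HIIT 45 ends.
Every pair is clear; the schedule has no overlaps.

No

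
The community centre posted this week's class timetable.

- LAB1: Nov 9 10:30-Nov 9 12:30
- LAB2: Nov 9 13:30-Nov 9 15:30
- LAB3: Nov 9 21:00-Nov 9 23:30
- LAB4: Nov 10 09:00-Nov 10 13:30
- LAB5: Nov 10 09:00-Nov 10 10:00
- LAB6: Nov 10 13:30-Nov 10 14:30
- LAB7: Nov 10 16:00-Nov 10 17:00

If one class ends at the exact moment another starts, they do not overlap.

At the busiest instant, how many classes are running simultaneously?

2

Sweep the timeline, counting +1 at each start and −1 at each end (ends before starts at a tie):
Nov 9 10:30 start LAB1 → 1
Nov 9 12:30 end LAB1 → 0
Nov 9 13:30 start LAB2 → 1
Nov 9 15:30 end LAB2 → 0
Nov 9 21:00 start LAB3 → 1
Nov 9 23:30 end LAB3 → 0
Nov 10 09:00 start LAB4 → 1
Nov 10 09:00 start LAB5 → 2
Nov 10 10:00 end LAB5 → 1
Nov 10 13:30 end LAB4 → 0
Nov 10 13:30 start LAB6 → 1
Nov 10 14:30 end LAB6 → 0
Nov 10 16:00 start LAB7 → 1
Nov 10 17:00 end LAB7 → 0
Peak is 2, at Nov 10 09:00 (LAB4, LAB5).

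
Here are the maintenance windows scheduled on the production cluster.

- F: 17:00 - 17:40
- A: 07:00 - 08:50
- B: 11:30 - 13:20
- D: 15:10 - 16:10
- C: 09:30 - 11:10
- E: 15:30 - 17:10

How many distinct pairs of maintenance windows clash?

2

Sorted by start: A, C, B, D, E, F.
C starts after A ends, so A has no further overlaps.
B starts after C ends, so C has no further overlaps.
D starts after B ends, so B has no further overlaps.
E starts before D ends → D and E overlap.
F starts after D ends.
F starts before E ends → E and F overlap.
Overlapping pairs: D & E, E & F — 2 in total.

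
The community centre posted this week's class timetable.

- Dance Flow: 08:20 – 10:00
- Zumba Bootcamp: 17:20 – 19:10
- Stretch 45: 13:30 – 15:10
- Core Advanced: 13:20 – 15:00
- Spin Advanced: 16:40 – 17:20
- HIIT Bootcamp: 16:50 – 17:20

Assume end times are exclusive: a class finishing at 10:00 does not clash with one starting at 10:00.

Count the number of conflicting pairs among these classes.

Sorted by start: Dance Flow, Core Advanced, Stretch 45, Spin Advanced, HIIT Bootcamp, Zumba Bootcamp.
Core Advanced starts after Dance Flow ends — done with Dance Flow.
Stretch 45 starts before Core Advanced ends → Core Advanced and Stretch 45 overlap.
Spin Advanced starts after Core Advanced ends — done with Core Advanced.
Spin Advanced starts after Stretch 45 ends — done with Stretch 45.
HIIT Bootcamp starts before Spin Advanced ends → Spin Advanced and HIIT Bootcamp overlap.
Zumba Bootcamp starts exactly when Spin Advanced ends (back-to-back, no overlap).
Zumba Bootcamp starts exactly when HIIT Bootcamp ends (back-to-back, no overlap).
Overlapping pairs: Core Advanced & Stretch 45, HIIT Bootcamp & Spin Advanced — 2 in total.

2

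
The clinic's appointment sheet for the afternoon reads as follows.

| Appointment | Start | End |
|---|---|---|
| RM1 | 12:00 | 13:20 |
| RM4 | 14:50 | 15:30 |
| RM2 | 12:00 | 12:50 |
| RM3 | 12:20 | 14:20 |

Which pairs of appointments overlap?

Sorted by start: RM1, RM2, RM3, RM4.
RM2 starts before RM1 ends → RM1 and RM2 overlap.
RM3 starts before RM1 ends → RM1 and RM3 overlap.
RM4 starts after RM1 ends.
RM3 starts before RM2 ends → RM2 and RM3 overlap.
RM4 starts after RM2 ends.
RM4 starts after RM3 ends.

RM1 & RM2, RM1 & RM3, RM2 & RM3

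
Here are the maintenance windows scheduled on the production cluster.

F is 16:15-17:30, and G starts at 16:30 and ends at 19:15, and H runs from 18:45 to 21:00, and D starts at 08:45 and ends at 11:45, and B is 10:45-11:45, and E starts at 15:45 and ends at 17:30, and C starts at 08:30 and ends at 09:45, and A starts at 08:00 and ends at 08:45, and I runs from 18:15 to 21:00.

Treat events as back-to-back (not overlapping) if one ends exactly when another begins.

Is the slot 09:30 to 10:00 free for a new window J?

No — it overlaps C, D

A: ends 08:45 at or before J starts 09:30 → clear.
C: starts 08:30 before J ends 10:00, and ends 09:45 after J starts 09:30 → overlap.
D: starts 08:45 before J ends 10:00, and ends 11:45 after J starts 09:30 → overlap.
B: starts 10:45 at or after J ends 10:00 → clear.
E: starts 15:45 at or after J ends 10:00 → clear.
F: starts 16:15 at or after J ends 10:00 → clear.
G: starts 16:30 at or after J ends 10:00 → clear.
I: starts 18:15 at or after J ends 10:00 → clear.
H: starts 18:45 at or after J ends 10:00 → clear.
J overlaps C, D.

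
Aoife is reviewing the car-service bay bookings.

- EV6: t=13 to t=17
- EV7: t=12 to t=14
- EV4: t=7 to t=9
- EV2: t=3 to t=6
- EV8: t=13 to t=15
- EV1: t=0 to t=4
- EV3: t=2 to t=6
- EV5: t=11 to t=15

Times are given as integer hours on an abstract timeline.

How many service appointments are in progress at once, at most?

4

Walk through starts and ends in time order (an end at T is processed before a start at T):
t=0 start EV1 → 1
t=2 start EV3 → 2
t=3 start EV2 → 3
t=4 end EV1 → 2
t=6 end EV2 → 1
t=6 end EV3 → 0
t=7 start EV4 → 1
t=9 end EV4 → 0
t=11 start EV5 → 1
t=12 start EV7 → 2
t=13 start EV6 → 3
t=13 start EV8 → 4
t=14 end EV7 → 3
t=15 end EV5 → 2
t=15 end EV8 → 1
t=17 end EV6 → 0
Peak is 4, at t=13 (EV5, EV6, EV7, EV8).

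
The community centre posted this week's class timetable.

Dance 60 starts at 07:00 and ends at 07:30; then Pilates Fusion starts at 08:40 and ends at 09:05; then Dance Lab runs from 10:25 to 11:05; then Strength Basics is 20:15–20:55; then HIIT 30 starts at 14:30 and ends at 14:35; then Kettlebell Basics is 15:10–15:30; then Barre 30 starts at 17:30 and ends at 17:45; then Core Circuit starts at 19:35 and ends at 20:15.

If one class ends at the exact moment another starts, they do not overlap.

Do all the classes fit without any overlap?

Sorted by start: Dance 60, Pilates Fusion, Dance Lab, HIIT 30, Kettlebell Basics, Barre 30, Core Circuit, Strength Basics.
Pilates Fusion starts after Dance 60 ends, so Dance 60 has no further overlaps.
Dance Lab starts after Pilates Fusion ends, so Pilates Fusion has no further overlaps.
HIIT 30 starts after Dance Lab ends, so Dance Lab has no further overlaps.
Kettlebell Basics starts after HIIT 30 ends, so HIIT 30 has no further overlaps.
Barre 30 starts after Kettlebell Basics ends, so Kettlebell Basics has no further overlaps.
Core Circuit starts after Barre 30 ends, so Barre 30 has no further overlaps.
Strength Basics starts exactly when Core Circuit ends (back-to-back, no overlap).
Every pair is clear; the schedule has no overlaps.

Yes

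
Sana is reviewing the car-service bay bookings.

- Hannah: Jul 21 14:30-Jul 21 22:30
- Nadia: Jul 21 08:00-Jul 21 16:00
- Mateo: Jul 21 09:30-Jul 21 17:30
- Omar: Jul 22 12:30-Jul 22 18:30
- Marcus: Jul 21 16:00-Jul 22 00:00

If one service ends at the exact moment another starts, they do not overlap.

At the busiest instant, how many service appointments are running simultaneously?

3

Sweep the timeline, counting +1 at each start and −1 at each end (ends before starts at a tie):
Jul 21 08:00 start Nadia → 1
Jul 21 09:30 start Mateo → 2
Jul 21 14:30 start Hannah → 3
Jul 21 16:00 end Nadia → 2
Jul 21 16:00 start Marcus → 3
Jul 21 17:30 end Mateo → 2
Jul 21 22:30 end Hannah → 1
Jul 22 00:00 end Marcus → 0
Jul 22 12:30 start Omar → 1
Jul 22 18:30 end Omar → 0
Peak is 3, at Jul 21 14:30 (Hannah, Mateo, Nadia).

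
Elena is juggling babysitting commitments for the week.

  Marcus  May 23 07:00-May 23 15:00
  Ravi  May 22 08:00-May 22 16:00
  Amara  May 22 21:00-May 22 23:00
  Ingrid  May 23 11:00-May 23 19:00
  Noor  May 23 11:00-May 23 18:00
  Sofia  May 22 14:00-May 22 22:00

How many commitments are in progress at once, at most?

Walk through starts and ends in time order (an end at T is processed before a start at T):
May 22 08:00 start Ravi → 1
May 22 14:00 start Sofia → 2
May 22 16:00 end Ravi → 1
May 22 21:00 start Amara → 2
May 22 22:00 end Sofia → 1
May 22 23:00 end Amara → 0
May 23 07:00 start Marcus → 1
May 23 11:00 start Ingrid → 2
May 23 11:00 start Noor → 3
May 23 15:00 end Marcus → 2
May 23 18:00 end Noor → 1
May 23 19:00 end Ingrid → 0
Peak is 3, at May 23 11:00 (Ingrid, Marcus, Noor).

3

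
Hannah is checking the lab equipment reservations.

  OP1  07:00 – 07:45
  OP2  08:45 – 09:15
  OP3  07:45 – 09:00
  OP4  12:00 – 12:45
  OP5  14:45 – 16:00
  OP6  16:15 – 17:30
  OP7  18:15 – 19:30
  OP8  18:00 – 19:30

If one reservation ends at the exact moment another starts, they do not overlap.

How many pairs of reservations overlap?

Sorted by start: OP1, OP3, OP2, OP4, OP5, OP6, OP8, OP7.
OP3 starts exactly when OP1 ends (back-to-back, no overlap), so OP1 has no further overlaps.
OP2 starts before OP3 ends → OP3 and OP2 overlap.
OP4 starts after OP3 ends, so OP3 has no further overlaps.
OP4 starts after OP2 ends, so OP2 has no further overlaps.
OP5 starts after OP4 ends, so OP4 has no further overlaps.
OP6 starts after OP5 ends, so OP5 has no further overlaps.
OP8 starts after OP6 ends, so OP6 has no further overlaps.
OP7 starts before OP8 ends → OP8 and OP7 overlap.
Overlapping pairs: OP2 & OP3, OP7 & OP8 — 2 in total.

2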